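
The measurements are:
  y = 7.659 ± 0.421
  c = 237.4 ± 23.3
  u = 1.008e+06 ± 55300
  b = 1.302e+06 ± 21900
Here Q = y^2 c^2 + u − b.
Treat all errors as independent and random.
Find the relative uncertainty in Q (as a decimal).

Let p = y^2·c^2 = 3.306e+06. δp/p = √((2·δy/y)² + (2·δc/c)²) = √(0.0121 + 0.0385) = 0.225, so δp = 7.44e+05.
Q = p + u − b: δQ = √(δp² + δu² + δb²) = √(5.53e+11 + 3.06e+09 + 4.8e+08) = 7.46e+05
Q = 3.012e+06, so δQ/Q = 7.46e+05/3.012e+06 = 0.248.

0.248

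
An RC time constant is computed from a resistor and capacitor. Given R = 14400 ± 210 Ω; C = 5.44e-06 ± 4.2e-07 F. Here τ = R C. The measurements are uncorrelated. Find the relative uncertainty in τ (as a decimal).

0.0786

Products/powers → add relative errors in quadrature, weighted by exponent:
  (1·δR/R)² = (1×0.0146)² = 0.000213;  (1·δC/C)² = (1×0.0772)² = 0.00596
δτ/τ = √(0.00617) = 0.0786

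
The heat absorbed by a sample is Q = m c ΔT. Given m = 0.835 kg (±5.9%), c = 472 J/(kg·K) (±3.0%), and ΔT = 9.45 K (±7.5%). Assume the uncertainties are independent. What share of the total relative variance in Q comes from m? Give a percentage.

(δQ/Q)² = (1·δm/m)² + (1·δc/c)² + (1·δΔT/ΔT)²
  m term: (1×0.0590)² = 0.00348
  c term: (1×0.0300)² = 0.000900
  ΔT term: (1×0.0750)² = 0.00562
Total = 0.0100. Share from m = 0.00348/0.0100 = 0.348.

34.8%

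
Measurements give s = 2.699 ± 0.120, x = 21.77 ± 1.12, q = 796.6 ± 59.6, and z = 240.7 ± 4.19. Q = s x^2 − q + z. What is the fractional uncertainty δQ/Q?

Let p = s·x^2 = 1279. δp/p = √((1·δs/s)² + (2·δx/x)²) = √(0.00198 + 0.0106) = 0.112, so δp = 143.
Q = p − q + z: δQ = √(δp² + δq² + δz²) = √(20600 + 3550 + 17.6) = 155
Q = 723.2, so δQ/Q = 155/723.2 = 0.215.

0.215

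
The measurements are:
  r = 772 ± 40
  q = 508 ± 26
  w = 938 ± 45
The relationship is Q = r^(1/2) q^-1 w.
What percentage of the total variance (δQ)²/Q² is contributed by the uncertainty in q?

(δQ/Q)² = (½·δr/r)² + (-1·δq/q)² + (1·δw/w)²
  r term: (0.5×0.0518)² = 0.000671
  q term: (-1×0.0512)² = 0.00262
  w term: (1×0.0480)² = 0.00230
Total = 0.00559. Share from q = 0.00262/0.00559 = 0.468.

46.8%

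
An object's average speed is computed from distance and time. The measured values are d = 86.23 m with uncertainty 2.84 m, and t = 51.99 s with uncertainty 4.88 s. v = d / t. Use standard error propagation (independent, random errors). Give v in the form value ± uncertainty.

Each factor contributes (exponent × relative error)² to (δv/v)²:
  (1·δd/d)² = (1×0.0329)² = 0.00108;  (-1·δt/t)² = (-1×0.0939)² = 0.00881
δv/v = √(0.00990) = 0.0995
v = 1.659 m/s, so δv = 0.0995 × 1.659 = 0.165 m/s.

1.659 ± 0.165 m/s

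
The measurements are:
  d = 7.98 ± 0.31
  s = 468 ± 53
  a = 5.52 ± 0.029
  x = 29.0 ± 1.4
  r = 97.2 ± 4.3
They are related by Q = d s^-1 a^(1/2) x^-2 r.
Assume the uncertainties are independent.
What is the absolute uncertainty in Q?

0.000741

Products/powers → add relative errors in quadrature, weighted by exponent:
  (1·δd/d)² = (1×0.0388)² = 0.00151;  (-1·δs/s)² = (-1×0.113)² = 0.0128;  (½·δa/a)² = (0.5×0.00525)² = 6.9e-06;  (-2·δx/x)² = (-2×0.0483)² = 0.00932;  (1·δr/r)² = (1×0.0442)² = 0.00196
δQ/Q = √(0.0256) = 0.160
Q = 0.00463, so δQ = 0.160 × 0.00463 = 0.000741.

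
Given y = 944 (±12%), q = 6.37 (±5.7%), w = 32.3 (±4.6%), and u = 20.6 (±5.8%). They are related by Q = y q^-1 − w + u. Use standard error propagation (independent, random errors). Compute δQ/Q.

Let p = y·q^-1 = 148. δp/p = √((1·δy/y)² + (-1·δq/q)²) = √(0.0144 + 0.00325) = 0.133, so δp = 19.7.
Q = p − w + u: δQ = √(δp² + δw² + δu²) = √(388 + 2.21 + 1.43) = 19.8
Q = 136, so δQ/Q = 19.8/136 = 0.145.

0.145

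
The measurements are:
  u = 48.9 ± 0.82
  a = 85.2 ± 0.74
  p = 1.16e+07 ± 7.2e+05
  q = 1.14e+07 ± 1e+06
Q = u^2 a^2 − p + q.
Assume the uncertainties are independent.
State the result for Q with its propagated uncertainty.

(1.72 ± 0.140) × 10^7

Let w = u^2·a^2 = 1.74e+07. δw/w = √((2·δu/u)² + (2·δa/a)²) = √(0.00112 + 0.000302) = 0.0378, so δw = 6.56e+05.
Q = w − p + q: δQ = √(δw² + δp² + δq²) = √(4.3e+11 + 5.18e+11 + 1e+12) = 1.4e+06
Q = 1.72e+07.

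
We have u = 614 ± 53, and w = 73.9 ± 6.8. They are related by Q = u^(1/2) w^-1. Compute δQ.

0.0341

Relative error in a monomial: (δQ/Q)² = Σ (nᵢ · δxᵢ/xᵢ)².
  (½·δu/u)² = (0.5×0.0863)² = 0.00186;  (-1·δw/w)² = (-1×0.0920)² = 0.00847
δQ/Q = √(0.0103) = 0.102
Q = 0.335, so δQ = 0.102 × 0.335 = 0.0341.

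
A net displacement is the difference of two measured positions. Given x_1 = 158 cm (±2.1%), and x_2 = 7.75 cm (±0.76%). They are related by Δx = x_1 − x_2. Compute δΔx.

Each term contributes (cᵢ δxᵢ)² to (δΔx)²:
  (δx_1)² = 11.0;  (δx_2)² = 0.00347
δΔx = √(11.0) = 3.32 cm

3.32 cm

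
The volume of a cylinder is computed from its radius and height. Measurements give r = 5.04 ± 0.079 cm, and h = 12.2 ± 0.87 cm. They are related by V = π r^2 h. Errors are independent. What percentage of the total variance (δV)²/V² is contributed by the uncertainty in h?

(δV/V)² = (2·δr/r)² + (1·δh/h)²
  r term: (2×0.0157)² = 0.000983
  h term: (1×0.0713)² = 0.00509
Total = 0.00607. Share from h = 0.00509/0.00607 = 0.838.

83.8%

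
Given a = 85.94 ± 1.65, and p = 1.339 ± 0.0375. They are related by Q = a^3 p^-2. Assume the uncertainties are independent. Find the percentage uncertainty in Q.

Products/powers → add relative errors in quadrature, weighted by exponent:
  (3·δa/a)² = (3×0.0192)² = 0.00332;  (-2·δp/p)² = (-2×0.0280)² = 0.00314
δQ/Q = √(0.00645) = 0.0803

8.03%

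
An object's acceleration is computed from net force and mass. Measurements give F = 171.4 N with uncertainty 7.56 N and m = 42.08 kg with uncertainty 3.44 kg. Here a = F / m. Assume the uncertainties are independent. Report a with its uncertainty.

Since a is a product/quotient, work with relative uncertainties:
  (1·δF/F)² = (1×0.0441)² = 0.00195;  (-1·δm/m)² = (-1×0.0817)² = 0.00668
δa/a = √(0.00863) = 0.0929
a = 4.073 m/s^2, so δa = 0.0929 × 4.073 = 0.378 m/s^2.

4.073 ± 0.378 m/s^2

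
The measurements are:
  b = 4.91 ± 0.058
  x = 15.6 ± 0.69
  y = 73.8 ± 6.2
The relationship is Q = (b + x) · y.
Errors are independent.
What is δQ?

137

Let u = b + x = 20.5. δu = √(δb² + δx²) = √(0.00336 + 0.476) = 0.692, so δu/u = 0.0338.
Q is then a monomial in u, y:
δQ/Q = √((δu/u)² + (1·δy/y)²) = √(0.00114 + 0.00706) = 0.0905
Q = 1510, so δQ = 0.0905 × 1510 = 137.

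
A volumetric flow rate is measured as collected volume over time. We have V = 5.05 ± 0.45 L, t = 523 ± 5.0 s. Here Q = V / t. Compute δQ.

0.000865 L/s

Since Q is a product/quotient, work with relative uncertainties:
  (1·δV/V)² = (1×0.0891)² = 0.00794;  (-1·δt/t)² = (-1×0.00956)² = 9.14e-05
δQ/Q = √(0.00803) = 0.0896
Q = 0.00966 L/s, so δQ = 0.0896 × 0.00966 = 0.000865 L/s.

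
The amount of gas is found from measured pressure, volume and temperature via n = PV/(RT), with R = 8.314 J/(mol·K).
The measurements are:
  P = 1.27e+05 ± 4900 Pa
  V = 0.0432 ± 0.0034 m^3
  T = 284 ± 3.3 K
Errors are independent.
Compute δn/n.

Products/powers → add relative errors in quadrature, weighted by exponent:
  (1·δP/P)² = (1×0.0386)² = 0.00149;  (1·δV/V)² = (1×0.0787)² = 0.00619;  (-1·δT/T)² = (-1×0.0116)² = 0.000135
δn/n = √(0.00782) = 0.0884

0.0884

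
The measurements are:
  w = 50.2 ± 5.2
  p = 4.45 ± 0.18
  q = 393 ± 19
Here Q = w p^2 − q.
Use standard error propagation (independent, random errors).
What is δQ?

132

Let h = w·p^2 = 994. δh/h = √((1·δw/w)² + (2·δp/p)²) = √(0.0107 + 0.00654) = 0.131, so δh = 131.
Q = h − q: δQ = √(δh² + δq²) = √(17100 + 361) = 132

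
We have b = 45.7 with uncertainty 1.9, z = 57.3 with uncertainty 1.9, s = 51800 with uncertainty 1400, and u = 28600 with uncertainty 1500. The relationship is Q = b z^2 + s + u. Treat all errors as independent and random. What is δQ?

Let p = b·z^2 = 1.5e+05. δp/p = √((1·δb/b)² + (2·δz/z)²) = √(0.00173 + 0.00440) = 0.0783, so δp = 11700.
Q = p + s + u: δQ = √(δp² + δs² + δu²) = √(1.38e+08 + 1.96e+06 + 2.25e+06) = 11900

11900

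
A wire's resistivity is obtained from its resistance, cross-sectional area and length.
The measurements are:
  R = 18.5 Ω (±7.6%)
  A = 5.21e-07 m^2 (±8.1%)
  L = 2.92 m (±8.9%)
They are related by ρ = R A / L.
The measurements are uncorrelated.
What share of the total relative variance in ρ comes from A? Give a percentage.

(δρ/ρ)² = (1·δR/R)² + (1·δA/A)² + (-1·δL/L)²
  R term: (1×0.0760)² = 0.00578
  A term: (1×0.0810)² = 0.00656
  L term: (-1×0.0890)² = 0.00792
Total = 0.0203. Share from A = 0.00656/0.0203 = 0.324.

32.4%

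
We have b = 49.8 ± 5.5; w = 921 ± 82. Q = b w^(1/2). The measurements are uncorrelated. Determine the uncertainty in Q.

180

Products/powers → add relative errors in quadrature, weighted by exponent:
  (1·δb/b)² = (1×0.110)² = 0.0122;  (½·δw/w)² = (0.5×0.0890)² = 0.00198
δQ/Q = √(0.0142) = 0.119
Q = 1510, so δQ = 0.119 × 1510 = 180.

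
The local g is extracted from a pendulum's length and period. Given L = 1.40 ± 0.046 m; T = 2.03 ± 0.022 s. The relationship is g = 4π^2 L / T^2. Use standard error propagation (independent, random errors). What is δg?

For a monomial g ∝ L, T^-2, fractional errors add in quadrature:
  (1·δL/L)² = (1×0.0329)² = 0.00108;  (-2·δT/T)² = (-2×0.0108)² = 0.000470
δg/g = √(0.00155) = 0.0394
g = 13.4 m/s^2, so δg = 0.0394 × 13.4 = 0.528 m/s^2.

0.528 m/s^2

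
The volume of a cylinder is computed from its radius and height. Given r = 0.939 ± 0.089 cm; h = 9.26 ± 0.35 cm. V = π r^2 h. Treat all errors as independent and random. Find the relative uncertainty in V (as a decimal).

Each factor contributes (exponent × relative error)² to (δV/V)²:
  (2·δr/r)² = (2×0.0948)² = 0.0359;  (1·δh/h)² = (1×0.0378)² = 0.00143
δV/V = √(0.0374) = 0.193

0.193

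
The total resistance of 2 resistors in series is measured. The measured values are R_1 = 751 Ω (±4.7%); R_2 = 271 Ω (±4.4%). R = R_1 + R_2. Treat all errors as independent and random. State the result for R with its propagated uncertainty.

1020 ± 37.3 Ω

For a sum/difference, combine absolute errors in quadrature:
  (δR_1)² = 1250;  (δR_2)² = 142
δR = √(1390) = 37.3 Ω
R = 1020 Ω.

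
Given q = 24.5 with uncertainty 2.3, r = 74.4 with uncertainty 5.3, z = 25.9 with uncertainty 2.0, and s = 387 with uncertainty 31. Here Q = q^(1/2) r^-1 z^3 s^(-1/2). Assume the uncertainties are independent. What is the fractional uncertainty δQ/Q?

0.250

Since Q is a product/quotient, work with relative uncertainties:
  (½·δq/q)² = (0.5×0.0939)² = 0.00220;  (-1·δr/r)² = (-1×0.0712)² = 0.00507;  (3·δz/z)² = (3×0.0772)² = 0.0537;  (−½·δs/s)² = (-0.5×0.0801)² = 0.00160
δQ/Q = √(0.0625) = 0.250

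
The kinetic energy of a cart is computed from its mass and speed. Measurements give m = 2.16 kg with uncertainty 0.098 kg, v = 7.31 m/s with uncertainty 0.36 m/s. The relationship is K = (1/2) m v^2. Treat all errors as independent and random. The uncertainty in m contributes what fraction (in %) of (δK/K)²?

(δK/K)² = (1·δm/m)² + (2·δv/v)²
  m term: (1×0.0454)² = 0.00206
  v term: (2×0.0492)² = 0.00970
Total = 0.0118. Share from m = 0.00206/0.0118 = 0.175.

17.5%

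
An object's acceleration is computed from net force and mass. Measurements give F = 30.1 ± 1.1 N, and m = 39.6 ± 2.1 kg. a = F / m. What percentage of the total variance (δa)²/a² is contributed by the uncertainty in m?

(δa/a)² = (1·δF/F)² + (-1·δm/m)²
  F term: (1×0.0365)² = 0.00134
  m term: (-1×0.0530)² = 0.00281
Total = 0.00415. Share from m = 0.00281/0.00415 = 0.678.

67.8%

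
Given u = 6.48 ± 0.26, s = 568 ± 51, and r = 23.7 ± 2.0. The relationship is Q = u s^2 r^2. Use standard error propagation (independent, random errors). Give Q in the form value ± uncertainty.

(1.17 ± 0.293) × 10^9

Relative error in a monomial: (δQ/Q)² = Σ (nᵢ · δxᵢ/xᵢ)².
  (1·δu/u)² = (1×0.0401)² = 0.00161;  (2·δs/s)² = (2×0.0898)² = 0.0322;  (2·δr/r)² = (2×0.0844)² = 0.0285
δQ/Q = √(0.0623) = 0.250
Q = 1.17e+09, so δQ = 0.250 × 1.17e+09 = 2.93e+08.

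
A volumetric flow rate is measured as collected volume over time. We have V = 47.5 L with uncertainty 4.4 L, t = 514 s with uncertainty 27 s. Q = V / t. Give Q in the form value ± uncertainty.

Products/powers → add relative errors in quadrature, weighted by exponent:
  (1·δV/V)² = (1×0.0926)² = 0.00858;  (-1·δt/t)² = (-1×0.0525)² = 0.00276
δQ/Q = √(0.0113) = 0.106
Q = 0.0924 L/s, so δQ = 0.106 × 0.0924 = 0.00984 L/s.

0.0924 ± 0.00984 L/s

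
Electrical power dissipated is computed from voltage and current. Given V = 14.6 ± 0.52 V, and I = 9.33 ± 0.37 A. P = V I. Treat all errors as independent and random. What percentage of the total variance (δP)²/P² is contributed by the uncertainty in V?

(δP/P)² = (1·δV/V)² + (1·δI/I)²
  V term: (1×0.0356)² = 0.00127
  I term: (1×0.0397)² = 0.00157
Total = 0.00284. Share from V = 0.00127/0.00284 = 0.446.

44.6%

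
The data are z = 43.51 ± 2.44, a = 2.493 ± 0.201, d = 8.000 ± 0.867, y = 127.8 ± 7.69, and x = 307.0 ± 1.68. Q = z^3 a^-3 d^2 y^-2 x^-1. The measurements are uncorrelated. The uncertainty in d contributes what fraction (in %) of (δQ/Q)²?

31.7%

(δQ/Q)² = (3·δz/z)² + (-3·δa/a)² + (2·δd/d)² + (-2·δy/y)² + (-1·δx/x)²
  z term: (3×0.0561)² = 0.0283
  a term: (-3×0.0806)² = 0.0585
  d term: (2×0.108)² = 0.0470
  y term: (-2×0.0602)² = 0.0145
  x term: (-1×0.00547)² = 2.99e-05
Total = 0.148. Share from d = 0.0470/0.148 = 0.317.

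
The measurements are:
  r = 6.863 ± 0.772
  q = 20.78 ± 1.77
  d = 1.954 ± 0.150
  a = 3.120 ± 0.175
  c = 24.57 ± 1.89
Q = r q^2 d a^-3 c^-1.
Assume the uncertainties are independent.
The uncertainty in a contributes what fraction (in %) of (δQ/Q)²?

(δQ/Q)² = (1·δr/r)² + (2·δq/q)² + (1·δd/d)² + (-3·δa/a)² + (-1·δc/c)²
  r term: (1×0.112)² = 0.0127
  q term: (2×0.0852)² = 0.0290
  d term: (1×0.0768)² = 0.00589
  a term: (-3×0.0561)² = 0.0283
  c term: (-1×0.0769)² = 0.00592
Total = 0.0818. Share from a = 0.0283/0.0818 = 0.346.

34.6%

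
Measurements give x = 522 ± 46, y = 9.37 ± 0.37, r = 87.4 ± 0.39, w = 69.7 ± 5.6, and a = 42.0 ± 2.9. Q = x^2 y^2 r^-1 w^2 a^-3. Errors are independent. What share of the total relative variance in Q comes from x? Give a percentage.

29.3%

(δQ/Q)² = (2·δx/x)² + (2·δy/y)² + (-1·δr/r)² + (2·δw/w)² + (-3·δa/a)²
  x term: (2×0.0881)² = 0.0311
  y term: (2×0.0395)² = 0.00624
  r term: (-1×0.00446)² = 1.99e-05
  w term: (2×0.0803)² = 0.0258
  a term: (-3×0.0690)² = 0.0429
Total = 0.106. Share from x = 0.0311/0.106 = 0.293.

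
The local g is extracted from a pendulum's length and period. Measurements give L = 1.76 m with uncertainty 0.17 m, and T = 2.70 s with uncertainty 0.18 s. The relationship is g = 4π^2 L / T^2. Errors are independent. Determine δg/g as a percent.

16.5%

Relative error in a monomial: (δg/g)² = Σ (nᵢ · δxᵢ/xᵢ)².
  (1·δL/L)² = (1×0.0966)² = 0.00933;  (-2·δT/T)² = (-2×0.0667)² = 0.0178
δg/g = √(0.0271) = 0.165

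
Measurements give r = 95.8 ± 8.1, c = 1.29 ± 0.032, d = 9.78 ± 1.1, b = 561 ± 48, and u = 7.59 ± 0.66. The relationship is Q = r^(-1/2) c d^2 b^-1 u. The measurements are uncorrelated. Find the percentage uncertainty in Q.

Q is a product of powers, so relative uncertainties combine in quadrature:
  (−½·δr/r)² = (-0.5×0.0846)² = 0.00179;  (1·δc/c)² = (1×0.0248)² = 0.000615;  (2·δd/d)² = (2×0.112)² = 0.0506;  (-1·δb/b)² = (-1×0.0856)² = 0.00732;  (1·δu/u)² = (1×0.0870)² = 0.00756
δQ/Q = √(0.0679) = 0.261

26.1%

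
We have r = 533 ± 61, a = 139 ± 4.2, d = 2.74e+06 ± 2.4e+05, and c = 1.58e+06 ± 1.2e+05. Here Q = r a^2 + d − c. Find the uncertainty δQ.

1.36e+06

Let p = r·a^2 = 1.03e+07. δp/p = √((1·δr/r)² + (2·δa/a)²) = √(0.0131 + 0.00365) = 0.129, so δp = 1.33e+06.
Q = p + d − c: δQ = √(δp² + δd² + δc²) = √(1.78e+12 + 5.76e+10 + 1.44e+10) = 1.36e+06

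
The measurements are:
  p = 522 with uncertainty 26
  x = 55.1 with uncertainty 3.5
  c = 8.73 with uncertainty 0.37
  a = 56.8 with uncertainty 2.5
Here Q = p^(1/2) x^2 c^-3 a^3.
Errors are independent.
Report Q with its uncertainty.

(1.91 ± 0.429) × 10^7

For a monomial Q ∝ p^(1/2), x^2, c^-3, a^3, fractional errors add in quadrature:
  (½·δp/p)² = (0.5×0.0498)² = 0.000620;  (2·δx/x)² = (2×0.0635)² = 0.0161;  (-3·δc/c)² = (-3×0.0424)² = 0.0162;  (3·δa/a)² = (3×0.0440)² = 0.0174
δQ/Q = √(0.0504) = 0.224
Q = 1.91e+07, so δQ = 0.224 × 1.91e+07 = 4.29e+06.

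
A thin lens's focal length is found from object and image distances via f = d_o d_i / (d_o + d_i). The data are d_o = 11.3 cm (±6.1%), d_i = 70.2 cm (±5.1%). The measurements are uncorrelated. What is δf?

0.516 cm

∂f/∂d_o = (d_i/(d_o+d_i))² = 0.742;  ∂f/∂d_i = (d_o/(d_o+d_i))² = 0.0192
δf = √((∂f/∂d_o · δd_o)² + (∂f/∂d_i · δd_i)²) = √(0.262 + 0.00474) = 0.516 cm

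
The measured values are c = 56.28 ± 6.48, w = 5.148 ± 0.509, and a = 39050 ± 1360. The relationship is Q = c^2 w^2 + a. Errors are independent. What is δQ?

25500

Let p = c^2·w^2 = 83940. δp/p = √((2·δc/c)² + (2·δw/w)²) = √(0.0530 + 0.0391) = 0.304, so δp = 25500.
Q = p + a: δQ = √(δp² + δa²) = √(6.49e+08 + 1.85e+06) = 25500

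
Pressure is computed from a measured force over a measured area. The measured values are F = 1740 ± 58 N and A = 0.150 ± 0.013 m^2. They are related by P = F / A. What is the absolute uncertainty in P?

P is a product of powers, so relative uncertainties combine in quadrature:
  (1·δF/F)² = (1×0.0333)² = 0.00111;  (-1·δA/A)² = (-1×0.0867)² = 0.00751
δP/P = √(0.00862) = 0.0929
P = 11600 Pa, so δP = 0.0929 × 11600 = 1080 Pa.

1080 Pa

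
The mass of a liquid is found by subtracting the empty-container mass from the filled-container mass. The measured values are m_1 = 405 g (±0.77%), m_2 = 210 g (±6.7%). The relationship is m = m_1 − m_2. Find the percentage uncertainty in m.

7.39%

Each term contributes (cᵢ δxᵢ)² to (δm)²:
  (δm_1)² = 9.73;  (δm_2)² = 198
δm = √(208) = 14.4 g
m = 195 g, so δm/m = 14.4/195 = 0.0739.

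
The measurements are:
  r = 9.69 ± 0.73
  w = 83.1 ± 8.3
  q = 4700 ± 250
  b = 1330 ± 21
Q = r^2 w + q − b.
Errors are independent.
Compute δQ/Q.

0.128

Let p = r^2·w = 7800. δp/p = √((2·δr/r)² + (1·δw/w)²) = √(0.0227 + 0.00998) = 0.181, so δp = 1410.
Q = p + q − b: δQ = √(δp² + δq² + δb²) = √(1.99e+06 + 62500 + 441) = 1430
Q = 11200, so δQ/Q = 1430/11200 = 0.128.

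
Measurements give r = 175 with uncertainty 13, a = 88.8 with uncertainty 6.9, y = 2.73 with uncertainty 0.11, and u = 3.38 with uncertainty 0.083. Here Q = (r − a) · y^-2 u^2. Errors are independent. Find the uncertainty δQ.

25.8

Let w = r − a = 86.2. δw = √(δr² + δa²) = √(169 + 47.6) = 14.7, so δw/w = 0.171.
Q is then a monomial in w, y, u:
δQ/Q = √((δw/w)² + (-2·δy/y)² + (2·δu/u)²) = √(0.0292 + 0.00649 + 0.00241) = 0.195
Q = 132, so δQ = 0.195 × 132 = 25.8.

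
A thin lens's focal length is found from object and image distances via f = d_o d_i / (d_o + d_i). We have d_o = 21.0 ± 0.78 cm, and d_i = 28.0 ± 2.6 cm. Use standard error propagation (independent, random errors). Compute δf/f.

0.0451

∂f/∂d_o = (d_i/(d_o+d_i))² = 0.327;  ∂f/∂d_i = (d_o/(d_o+d_i))² = 0.184
δf = √((∂f/∂d_o · δd_o)² + (∂f/∂d_i · δd_i)²) = √(0.0649 + 0.228) = 0.541 cm
f = 12.0 cm, so δf/f = 0.541/12.0 = 0.0451.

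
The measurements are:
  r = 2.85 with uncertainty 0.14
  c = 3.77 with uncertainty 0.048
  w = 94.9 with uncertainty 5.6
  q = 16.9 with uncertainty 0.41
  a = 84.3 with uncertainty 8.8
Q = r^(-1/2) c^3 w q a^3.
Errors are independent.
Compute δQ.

9.84e+09

Relative error in a monomial: (δQ/Q)² = Σ (nᵢ · δxᵢ/xᵢ)².
  (−½·δr/r)² = (-0.5×0.0491)² = 0.000603;  (3·δc/c)² = (3×0.0127)² = 0.00146;  (1·δw/w)² = (1×0.0590)² = 0.00348;  (1·δq/q)² = (1×0.0243)² = 0.000589;  (3·δa/a)² = (3×0.104)² = 0.0981
δQ/Q = √(0.104) = 0.323
Q = 3.05e+10, so δQ = 0.323 × 3.05e+10 = 9.84e+09.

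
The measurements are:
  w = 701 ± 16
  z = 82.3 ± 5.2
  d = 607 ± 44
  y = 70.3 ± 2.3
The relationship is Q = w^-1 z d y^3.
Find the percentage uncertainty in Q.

For a monomial Q ∝ w^-1, z, d, y^3, fractional errors add in quadrature:
  (-1·δw/w)² = (-1×0.0228)² = 0.000521;  (1·δz/z)² = (1×0.0632)² = 0.00399;  (1·δd/d)² = (1×0.0725)² = 0.00525;  (3·δy/y)² = (3×0.0327)² = 0.00963
δQ/Q = √(0.0194) = 0.139

13.9%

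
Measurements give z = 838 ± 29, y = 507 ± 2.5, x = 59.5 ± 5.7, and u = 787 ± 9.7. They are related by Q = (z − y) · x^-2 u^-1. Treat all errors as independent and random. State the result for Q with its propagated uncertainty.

Let w = z − y = 331. δw = √(δz² + δy²) = √(841 + 6.25) = 29.1, so δw/w = 0.0879.
Q is then a monomial in w, x, u:
δQ/Q = √((δw/w)² + (-2·δx/x)² + (-1·δu/u)²) = √(0.00773 + 0.0367 + 0.000152) = 0.211
Q = 0.000119, so δQ = 0.211 × 0.000119 = 2.51e-05.

(1.19 ± 0.251) × 10^-4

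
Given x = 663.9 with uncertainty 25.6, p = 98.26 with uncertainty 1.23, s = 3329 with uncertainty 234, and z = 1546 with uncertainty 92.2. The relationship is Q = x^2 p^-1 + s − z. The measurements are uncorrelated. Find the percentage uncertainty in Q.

6.88%

Let w = x^2·p^-1 = 4486. δw/w = √((2·δx/x)² + (-1·δp/p)²) = √(0.00595 + 0.000157) = 0.0781, so δw = 350.
Q = w + s − z: δQ = √(δw² + δs² + δz²) = √(1.23e+05 + 54800 + 8500) = 431
Q = 6269, so δQ/Q = 431/6269 = 0.0688.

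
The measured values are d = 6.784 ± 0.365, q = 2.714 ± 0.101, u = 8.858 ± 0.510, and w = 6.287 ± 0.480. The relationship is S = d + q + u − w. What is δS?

Each term contributes (cᵢ δxᵢ)² to (δS)²:
  (δd)² = 0.133;  (δq)² = 0.0102;  (δu)² = 0.260;  (δw)² = 0.230
δS = √(0.634) = 0.796

0.796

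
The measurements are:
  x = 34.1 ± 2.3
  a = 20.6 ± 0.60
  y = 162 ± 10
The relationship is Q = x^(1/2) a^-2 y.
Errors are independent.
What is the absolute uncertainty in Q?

Since Q is a product/quotient, work with relative uncertainties:
  (½·δx/x)² = (0.5×0.0674)² = 0.00114;  (-2·δa/a)² = (-2×0.0291)² = 0.00339;  (1·δy/y)² = (1×0.0617)² = 0.00381
δQ/Q = √(0.00834) = 0.0913
Q = 2.23, so δQ = 0.0913 × 2.23 = 0.204.

0.204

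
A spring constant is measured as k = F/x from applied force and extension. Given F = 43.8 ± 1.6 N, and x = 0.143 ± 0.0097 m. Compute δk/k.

0.0770

k is a product of powers, so relative uncertainties combine in quadrature:
  (1·δF/F)² = (1×0.0365)² = 0.00133;  (-1·δx/x)² = (-1×0.0678)² = 0.00460
δk/k = √(0.00594) = 0.0770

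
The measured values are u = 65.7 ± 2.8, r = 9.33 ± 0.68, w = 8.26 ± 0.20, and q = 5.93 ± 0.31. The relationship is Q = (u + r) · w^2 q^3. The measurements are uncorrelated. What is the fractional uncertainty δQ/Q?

Let h = u + r = 75.0. δh = √(δu² + δr²) = √(7.84 + 0.462) = 2.88, so δh/h = 0.0384.
Q is then a monomial in h, w, q:
δQ/Q = √((δh/h)² + (2·δw/w)² + (3·δq/q)²) = √(0.00147 + 0.00235 + 0.0246) = 0.169

0.169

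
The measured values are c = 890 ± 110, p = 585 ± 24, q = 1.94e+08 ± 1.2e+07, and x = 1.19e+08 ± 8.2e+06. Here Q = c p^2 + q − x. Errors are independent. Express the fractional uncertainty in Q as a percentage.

12.5%

Let w = c·p^2 = 3.05e+08. δw/w = √((1·δc/c)² + (2·δp/p)²) = √(0.0153 + 0.00673) = 0.148, so δw = 4.52e+07.
Q = w + q − x: δQ = √(δw² + δq² + δx²) = √(2.04e+15 + 1.44e+14 + 6.72e+13) = 4.75e+07
Q = 3.8e+08, so δQ/Q = 4.75e+07/3.8e+08 = 0.125.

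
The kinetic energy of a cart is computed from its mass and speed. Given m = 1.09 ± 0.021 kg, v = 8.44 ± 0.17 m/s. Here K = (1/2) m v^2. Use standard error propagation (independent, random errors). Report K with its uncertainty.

38.8 ± 1.73 J

For a monomial K ∝ m, v^2, fractional errors add in quadrature:
  (1·δm/m)² = (1×0.0193)² = 0.000371;  (2·δv/v)² = (2×0.0201)² = 0.00162
δK/K = √(0.00199) = 0.0447
K = 38.8 J, so δK = 0.0447 × 38.8 = 1.73 J.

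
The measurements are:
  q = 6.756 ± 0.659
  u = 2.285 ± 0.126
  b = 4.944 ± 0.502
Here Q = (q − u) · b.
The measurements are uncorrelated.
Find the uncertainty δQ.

Let w = q − u = 4.471. δw = √(δq² + δu²) = √(0.434 + 0.0159) = 0.671, so δw/w = 0.150.
Q is then a monomial in w, b:
δQ/Q = √((δw/w)² + (1·δb/b)²) = √(0.0225 + 0.0103) = 0.181
Q = 22.10, so δQ = 0.181 × 22.10 = 4.01.

4.01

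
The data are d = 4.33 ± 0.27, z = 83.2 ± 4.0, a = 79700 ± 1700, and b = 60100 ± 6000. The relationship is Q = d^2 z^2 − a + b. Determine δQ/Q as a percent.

19.4%

Let p = d^2·z^2 = 1.3e+05. δp/p = √((2·δd/d)² + (2·δz/z)²) = √(0.0156 + 0.00925) = 0.157, so δp = 20400.
Q = p − a + b: δQ = √(δp² + δa² + δb²) = √(4.18e+08 + 2.89e+06 + 3.6e+07) = 21400
Q = 1.1e+05, so δQ/Q = 21400/1.1e+05 = 0.194.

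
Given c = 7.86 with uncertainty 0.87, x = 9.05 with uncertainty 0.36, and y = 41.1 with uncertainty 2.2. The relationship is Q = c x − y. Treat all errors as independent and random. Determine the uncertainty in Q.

8.65

Let p = c·x = 71.1. δp/p = √((1·δc/c)² + (1·δx/x)²) = √(0.0123 + 0.00158) = 0.118, so δp = 8.37.
Q = p − y: δQ = √(δp² + δy²) = √(70.0 + 4.84) = 8.65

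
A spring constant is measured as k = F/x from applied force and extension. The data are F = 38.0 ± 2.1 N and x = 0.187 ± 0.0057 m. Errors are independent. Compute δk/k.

0.0631

k is a product of powers, so relative uncertainties combine in quadrature:
  (1·δF/F)² = (1×0.0553)² = 0.00305;  (-1·δx/x)² = (-1×0.0305)² = 0.000929
δk/k = √(0.00398) = 0.0631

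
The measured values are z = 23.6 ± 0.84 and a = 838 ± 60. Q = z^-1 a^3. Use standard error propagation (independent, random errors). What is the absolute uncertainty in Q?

Relative error in a monomial: (δQ/Q)² = Σ (nᵢ · δxᵢ/xᵢ)².
  (-1·δz/z)² = (-1×0.0356)² = 0.00127;  (3·δa/a)² = (3×0.0716)² = 0.0461
δQ/Q = √(0.0474) = 0.218
Q = 2.49e+07, so δQ = 0.218 × 2.49e+07 = 5.43e+06.

5.43e+06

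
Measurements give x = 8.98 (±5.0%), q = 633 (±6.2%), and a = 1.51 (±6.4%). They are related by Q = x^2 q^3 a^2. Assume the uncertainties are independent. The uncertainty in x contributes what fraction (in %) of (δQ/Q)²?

(δQ/Q)² = (2·δx/x)² + (3·δq/q)² + (2·δa/a)²
  x term: (2×0.0500)² = 0.0100
  q term: (3×0.0620)² = 0.0346
  a term: (2×0.0640)² = 0.0164
Total = 0.0610. Share from x = 0.0100/0.0610 = 0.164.

16.4%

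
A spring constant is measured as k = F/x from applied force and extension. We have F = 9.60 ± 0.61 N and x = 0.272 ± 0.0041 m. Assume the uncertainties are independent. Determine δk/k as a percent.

6.53%

k is a product of powers, so relative uncertainties combine in quadrature:
  (1·δF/F)² = (1×0.0635)² = 0.00404;  (-1·δx/x)² = (-1×0.0151)² = 0.000227
δk/k = √(0.00426) = 0.0653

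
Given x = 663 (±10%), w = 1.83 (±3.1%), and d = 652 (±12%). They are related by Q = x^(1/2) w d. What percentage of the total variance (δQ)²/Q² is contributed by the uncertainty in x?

(δQ/Q)² = (½·δx/x)² + (1·δw/w)² + (1·δd/d)²
  x term: (0.5×0.100)² = 0.00250
  w term: (1×0.0310)² = 0.000961
  d term: (1×0.120)² = 0.0144
Total = 0.0179. Share from x = 0.00250/0.0179 = 0.140.

14.0%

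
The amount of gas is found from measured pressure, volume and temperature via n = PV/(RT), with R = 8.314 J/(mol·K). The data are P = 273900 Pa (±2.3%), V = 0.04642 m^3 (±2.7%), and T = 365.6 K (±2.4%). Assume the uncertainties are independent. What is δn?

0.179 mol

Relative error in a monomial: (δn/n)² = Σ (nᵢ · δxᵢ/xᵢ)².
  (1·δP/P)² = (1×0.0230)² = 0.000529;  (1·δV/V)² = (1×0.0270)² = 0.000729;  (-1·δT/T)² = (-1×0.0240)² = 0.000576
δn/n = √(0.00183) = 0.0428
n = 4.183 mol, so δn = 0.0428 × 4.183 = 0.179 mol.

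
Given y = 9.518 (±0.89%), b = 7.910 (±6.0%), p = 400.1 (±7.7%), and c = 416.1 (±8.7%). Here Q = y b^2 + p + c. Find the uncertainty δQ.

86.0

Let w = y·b^2 = 595.5. δw/w = √((1·δy/y)² + (2·δb/b)²) = √(7.92e-05 + 0.0144) = 0.120, so δw = 71.7.
Q = w + p + c: δQ = √(δw² + δp² + δc²) = √(5140 + 949 + 1310) = 86.0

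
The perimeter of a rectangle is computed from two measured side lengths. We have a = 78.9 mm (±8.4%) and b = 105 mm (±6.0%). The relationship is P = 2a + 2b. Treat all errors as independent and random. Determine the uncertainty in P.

18.3 mm

For a sum/difference, combine absolute errors in quadrature:
  (2·δa)² = 176;  (2·δb)² = 159
δP = √(334) = 18.3 mm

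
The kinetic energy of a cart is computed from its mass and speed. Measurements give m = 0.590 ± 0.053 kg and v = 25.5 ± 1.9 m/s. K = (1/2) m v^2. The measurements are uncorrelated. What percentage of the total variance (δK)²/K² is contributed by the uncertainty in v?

73.3%

(δK/K)² = (1·δm/m)² + (2·δv/v)²
  m term: (1×0.0898)² = 0.00807
  v term: (2×0.0745)² = 0.0222
Total = 0.0303. Share from v = 0.0222/0.0303 = 0.733.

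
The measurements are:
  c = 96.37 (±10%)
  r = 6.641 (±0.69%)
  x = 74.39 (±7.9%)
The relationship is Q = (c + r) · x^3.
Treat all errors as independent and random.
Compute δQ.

1.08e+07

Let u = c + r = 103.0. δu = √(δc² + δr²) = √(92.9 + 0.00210) = 9.64, so δu/u = 0.0936.
Q is then a monomial in u, x:
δQ/Q = √((δu/u)² + (3·δx/x)²) = √(0.00875 + 0.0562) = 0.255
Q = 4.241e+07, so δQ = 0.255 × 4.241e+07 = 1.08e+07.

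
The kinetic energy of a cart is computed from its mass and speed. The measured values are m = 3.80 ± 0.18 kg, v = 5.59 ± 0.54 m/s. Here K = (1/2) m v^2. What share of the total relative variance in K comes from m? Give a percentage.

(δK/K)² = (1·δm/m)² + (2·δv/v)²
  m term: (1×0.0474)² = 0.00224
  v term: (2×0.0966)² = 0.0373
Total = 0.0396. Share from m = 0.00224/0.0396 = 0.0567.

5.67%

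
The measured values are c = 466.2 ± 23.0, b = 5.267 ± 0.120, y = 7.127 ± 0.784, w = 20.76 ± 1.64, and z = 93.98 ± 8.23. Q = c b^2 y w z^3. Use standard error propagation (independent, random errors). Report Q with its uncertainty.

(1.588 ± 0.481) × 10^12

Q is a product of powers, so relative uncertainties combine in quadrature:
  (1·δc/c)² = (1×0.0493)² = 0.00243;  (2·δb/b)² = (2×0.0228)² = 0.00208;  (1·δy/y)² = (1×0.110)² = 0.0121;  (1·δw/w)² = (1×0.0790)² = 0.00624;  (3·δz/z)² = (3×0.0876)² = 0.0690
δQ/Q = √(0.0919) = 0.303
Q = 1.588e+12, so δQ = 0.303 × 1.588e+12 = 4.81e+11.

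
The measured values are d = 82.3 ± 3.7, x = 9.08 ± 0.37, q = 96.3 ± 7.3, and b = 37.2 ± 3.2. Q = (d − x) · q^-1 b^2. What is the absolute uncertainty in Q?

Let u = d − x = 73.2. δu = √(δd² + δx²) = √(13.7 + 0.137) = 3.72, so δu/u = 0.0508.
Q is then a monomial in u, q, b:
δQ/Q = √((δu/u)² + (-1·δq/q)² + (2·δb/b)²) = √(0.00258 + 0.00575 + 0.0296) = 0.195
Q = 1050, so δQ = 0.195 × 1050 = 205.

205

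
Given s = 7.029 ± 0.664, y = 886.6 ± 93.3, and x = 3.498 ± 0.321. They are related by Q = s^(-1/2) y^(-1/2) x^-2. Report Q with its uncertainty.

Products/powers → add relative errors in quadrature, weighted by exponent:
  (−½·δs/s)² = (-0.5×0.0945)² = 0.00223;  (−½·δy/y)² = (-0.5×0.105)² = 0.00277;  (-2·δx/x)² = (-2×0.0918)² = 0.0337
δQ/Q = √(0.0387) = 0.197
Q = 0.001035, so δQ = 0.197 × 0.001035 = 0.000204.

0.001035 ± 0.000204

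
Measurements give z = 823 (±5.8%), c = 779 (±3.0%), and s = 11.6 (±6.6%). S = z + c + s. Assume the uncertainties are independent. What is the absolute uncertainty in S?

53.2

Each term contributes (cᵢ δxᵢ)² to (δS)²:
  (δz)² = 2280;  (δc)² = 546;  (δs)² = 0.586
δS = √(2830) = 53.2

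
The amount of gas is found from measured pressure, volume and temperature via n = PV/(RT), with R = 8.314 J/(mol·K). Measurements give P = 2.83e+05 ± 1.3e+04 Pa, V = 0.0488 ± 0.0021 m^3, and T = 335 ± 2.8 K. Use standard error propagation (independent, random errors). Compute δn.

Relative error in a monomial: (δn/n)² = Σ (nᵢ · δxᵢ/xᵢ)².
  (1·δP/P)² = (1×0.0459)² = 0.00211;  (1·δV/V)² = (1×0.0430)² = 0.00185;  (-1·δT/T)² = (-1×0.00836)² = 6.99e-05
δn/n = √(0.00403) = 0.0635
n = 4.96 mol, so δn = 0.0635 × 4.96 = 0.315 mol.

0.315 mol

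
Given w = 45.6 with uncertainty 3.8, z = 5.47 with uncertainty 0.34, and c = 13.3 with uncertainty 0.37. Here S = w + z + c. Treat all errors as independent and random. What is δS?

3.83

S is a linear combination, so absolute uncertainties add in quadrature:
  (δw)² = 14.4;  (δz)² = 0.116;  (δc)² = 0.137
δS = √(14.7) = 3.83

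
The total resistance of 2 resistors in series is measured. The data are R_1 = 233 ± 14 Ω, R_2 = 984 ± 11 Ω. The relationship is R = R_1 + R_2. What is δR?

For a sum/difference, combine absolute errors in quadrature:
  (δR_1)² = 196;  (δR_2)² = 121
δR = √(317) = 17.8 Ω

17.8 Ω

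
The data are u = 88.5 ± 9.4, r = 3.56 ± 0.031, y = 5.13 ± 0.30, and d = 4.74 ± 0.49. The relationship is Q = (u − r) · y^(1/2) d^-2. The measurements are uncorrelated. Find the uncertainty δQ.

2.02

Let w = u − r = 84.9. δw = √(δu² + δr²) = √(88.4 + 0.000961) = 9.40, so δw/w = 0.111.
Q is then a monomial in w, y, d:
δQ/Q = √((δw/w)² + (½·δy/y)² + (-2·δd/d)²) = √(0.0122 + 0.000855 + 0.0427) = 0.236
Q = 8.56, so δQ = 0.236 × 8.56 = 2.02.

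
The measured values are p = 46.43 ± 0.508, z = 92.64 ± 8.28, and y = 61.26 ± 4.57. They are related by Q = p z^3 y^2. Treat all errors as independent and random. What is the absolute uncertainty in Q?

For a monomial Q ∝ p, z^3, y^2, fractional errors add in quadrature:
  (1·δp/p)² = (1×0.0109)² = 0.000120;  (3·δz/z)² = (3×0.0894)² = 0.0719;  (2·δy/y)² = (2×0.0746)² = 0.0223
δQ/Q = √(0.0943) = 0.307
Q = 1.385e+11, so δQ = 0.307 × 1.385e+11 = 4.25e+10.

4.25e+10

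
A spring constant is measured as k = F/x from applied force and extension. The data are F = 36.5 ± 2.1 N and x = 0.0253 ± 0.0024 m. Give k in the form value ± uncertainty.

Each factor contributes (exponent × relative error)² to (δk/k)²:
  (1·δF/F)² = (1×0.0575)² = 0.00331;  (-1·δx/x)² = (-1×0.0949)² = 0.00900
δk/k = √(0.0123) = 0.111
k = 1440 N/m, so δk = 0.111 × 1440 = 160 N/m.

1440 ± 160 N/m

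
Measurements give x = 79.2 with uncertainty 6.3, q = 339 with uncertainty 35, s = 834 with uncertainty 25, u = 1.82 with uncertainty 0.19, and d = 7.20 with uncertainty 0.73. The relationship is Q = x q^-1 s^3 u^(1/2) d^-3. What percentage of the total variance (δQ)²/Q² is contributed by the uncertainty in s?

(δQ/Q)² = (1·δx/x)² + (-1·δq/q)² + (3·δs/s)² + (½·δu/u)² + (-3·δd/d)²
  x term: (1×0.0795)² = 0.00633
  q term: (-1×0.103)² = 0.0107
  s term: (3×0.0300)² = 0.00809
  u term: (0.5×0.104)² = 0.00272
  d term: (-3×0.101)² = 0.0925
Total = 0.120. Share from s = 0.00809/0.120 = 0.0672.

6.72%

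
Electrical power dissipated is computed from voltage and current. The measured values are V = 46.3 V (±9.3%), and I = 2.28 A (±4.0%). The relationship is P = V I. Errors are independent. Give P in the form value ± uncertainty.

Each factor contributes (exponent × relative error)² to (δP/P)²:
  (1·δV/V)² = (1×0.0930)² = 0.00865;  (1·δI/I)² = (1×0.0400)² = 0.00160
δP/P = √(0.0102) = 0.101
P = 106 W, so δP = 0.101 × 106 = 10.7 W.

106 ± 10.7 W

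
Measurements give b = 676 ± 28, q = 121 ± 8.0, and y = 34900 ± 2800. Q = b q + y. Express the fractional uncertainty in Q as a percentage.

Let p = b·q = 81800. δp/p = √((1·δb/b)² + (1·δq/q)²) = √(0.00172 + 0.00437) = 0.0780, so δp = 6380.
Q = p + y: δQ = √(δp² + δy²) = √(4.07e+07 + 7.84e+06) = 6970
Q = 1.17e+05, so δQ/Q = 6970/1.17e+05 = 0.0597.

5.97%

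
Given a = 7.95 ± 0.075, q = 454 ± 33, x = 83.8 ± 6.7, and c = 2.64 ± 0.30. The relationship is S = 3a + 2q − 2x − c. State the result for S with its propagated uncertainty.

762 ± 67.3

For a sum/difference, combine absolute errors in quadrature:
  (3·δa)² = 0.0506;  (2·δq)² = 4360;  (2·δx)² = 180;  (δc)² = 0.0900
δS = √(4540) = 67.3
S = 762.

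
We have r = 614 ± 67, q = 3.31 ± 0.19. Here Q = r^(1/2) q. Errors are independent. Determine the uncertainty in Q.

Relative error in a monomial: (δQ/Q)² = Σ (nᵢ · δxᵢ/xᵢ)².
  (½·δr/r)² = (0.5×0.109)² = 0.00298;  (1·δq/q)² = (1×0.0574)² = 0.00329
δQ/Q = √(0.00627) = 0.0792
Q = 82.0, so δQ = 0.0792 × 82.0 = 6.50.

6.50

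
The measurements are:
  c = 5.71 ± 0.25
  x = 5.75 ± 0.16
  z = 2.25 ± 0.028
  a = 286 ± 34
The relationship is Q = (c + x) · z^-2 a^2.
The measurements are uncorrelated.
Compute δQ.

Let u = c + x = 11.5. δu = √(δc² + δx²) = √(0.0625 + 0.0256) = 0.297, so δu/u = 0.0259.
Q is then a monomial in u, z, a:
δQ/Q = √((δu/u)² + (-2·δz/z)² + (2·δa/a)²) = √(0.000671 + 0.000619 + 0.0565) = 0.240
Q = 1.85e+05, so δQ = 0.240 × 1.85e+05 = 44500.

44500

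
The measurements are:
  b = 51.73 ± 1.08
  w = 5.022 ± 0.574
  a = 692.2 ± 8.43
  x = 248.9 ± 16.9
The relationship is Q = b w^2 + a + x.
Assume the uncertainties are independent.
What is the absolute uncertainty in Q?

300

Let p = b·w^2 = 1305. δp/p = √((1·δb/b)² + (2·δw/w)²) = √(0.000436 + 0.0523) = 0.230, so δp = 299.
Q = p + a + x: δQ = √(δp² + δa² + δx²) = √(89700 + 71.1 + 286) = 300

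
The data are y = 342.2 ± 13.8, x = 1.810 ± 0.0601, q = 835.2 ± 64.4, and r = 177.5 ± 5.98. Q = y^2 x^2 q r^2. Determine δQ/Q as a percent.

Since Q is a product/quotient, work with relative uncertainties:
  (2·δy/y)² = (2×0.0403)² = 0.00651;  (2·δx/x)² = (2×0.0332)² = 0.00441;  (1·δq/q)² = (1×0.0771)² = 0.00595;  (2·δr/r)² = (2×0.0337)² = 0.00454
δQ/Q = √(0.0214) = 0.146

14.6%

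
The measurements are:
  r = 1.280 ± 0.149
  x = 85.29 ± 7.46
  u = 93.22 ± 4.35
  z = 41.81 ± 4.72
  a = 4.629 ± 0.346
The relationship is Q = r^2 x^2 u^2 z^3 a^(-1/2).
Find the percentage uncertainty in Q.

45.8%

Each factor contributes (exponent × relative error)² to (δQ/Q)²:
  (2·δr/r)² = (2×0.116)² = 0.0542;  (2·δx/x)² = (2×0.0875)² = 0.0306;  (2·δu/u)² = (2×0.0467)² = 0.00871;  (3·δz/z)² = (3×0.113)² = 0.115;  (−½·δa/a)² = (-0.5×0.0747)² = 0.00140
δQ/Q = √(0.210) = 0.458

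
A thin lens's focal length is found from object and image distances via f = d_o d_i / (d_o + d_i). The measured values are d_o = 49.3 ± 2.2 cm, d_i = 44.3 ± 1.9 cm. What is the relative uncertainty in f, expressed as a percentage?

3.09%

∂f/∂d_o = (d_i/(d_o+d_i))² = 0.224;  ∂f/∂d_i = (d_o/(d_o+d_i))² = 0.277
δf = √((∂f/∂d_o · δd_o)² + (∂f/∂d_i · δd_i)²) = √(0.243 + 0.278) = 0.722 cm
f = 23.3 cm, so δf/f = 0.722/23.3 = 0.0309.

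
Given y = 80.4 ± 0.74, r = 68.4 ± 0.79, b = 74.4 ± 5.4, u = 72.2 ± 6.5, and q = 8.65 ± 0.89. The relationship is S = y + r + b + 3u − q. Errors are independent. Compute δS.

Each term contributes (cᵢ δxᵢ)² to (δS)²:
  (δy)² = 0.548;  (δr)² = 0.624;  (δb)² = 29.2;  (3·δu)² = 380;  (δq)² = 0.792
δS = √(411) = 20.3

20.3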